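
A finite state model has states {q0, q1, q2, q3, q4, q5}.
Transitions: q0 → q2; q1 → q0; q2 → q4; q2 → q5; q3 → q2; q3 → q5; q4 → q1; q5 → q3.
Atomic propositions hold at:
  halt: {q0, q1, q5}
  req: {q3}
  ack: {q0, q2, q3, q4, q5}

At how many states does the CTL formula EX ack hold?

5

Sat(EX ack) = {s : some successor in {q0, q2, q3, q4, q5}} = {q0, q1, q2, q3, q5}
|Sat(EX ack)| = |{q0, q1, q2, q3, q5}| = 5.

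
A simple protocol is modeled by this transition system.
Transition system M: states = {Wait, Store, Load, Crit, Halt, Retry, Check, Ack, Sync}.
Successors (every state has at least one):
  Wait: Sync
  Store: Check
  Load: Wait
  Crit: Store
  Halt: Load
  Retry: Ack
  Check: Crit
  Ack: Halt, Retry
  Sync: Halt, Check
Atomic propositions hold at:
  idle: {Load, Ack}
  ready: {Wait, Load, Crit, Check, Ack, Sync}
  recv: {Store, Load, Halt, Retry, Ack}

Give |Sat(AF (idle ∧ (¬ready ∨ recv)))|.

Sat(¬ready) = {Store, Halt, Retry}
Sat(¬ready ∨ recv) = {Store, Load, Halt, Retry, Ack}
Sat(idle ∧ (¬ready ∨ recv)) = {Load, Ack}
AF (idle ∧ (¬ready ∨ recv)): least fixpoint, start Z0 = {Load, Ack}, add states with every successor in Z. Z1 = {Load, Halt, Retry, Ack}; fixed.
Sat(AF (idle ∧ (¬ready ∨ recv))) = {Load, Halt, Retry, Ack}
|Sat(AF (idle ∧ (¬ready ∨ recv)))| = |{Load, Halt, Retry, Ack}| = 4.

4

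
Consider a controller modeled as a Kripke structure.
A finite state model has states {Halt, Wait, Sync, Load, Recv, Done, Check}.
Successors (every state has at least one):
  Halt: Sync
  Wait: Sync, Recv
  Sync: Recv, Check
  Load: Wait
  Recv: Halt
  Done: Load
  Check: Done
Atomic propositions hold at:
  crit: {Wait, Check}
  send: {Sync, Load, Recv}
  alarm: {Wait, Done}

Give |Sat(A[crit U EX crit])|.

2

Sat(EX crit) = {s : some successor in {Wait, Check}} = {Sync, Load}
A[crit U EX crit]: least fixpoint, start Z0 = Sat(EX crit) = {Sync, Load}, add states in Sat(crit) with every successor in Z. Already a fixed point.
Sat(A[crit U EX crit]) = {Sync, Load}
|Sat(A[crit U EX crit])| = |{Sync, Load}| = 2.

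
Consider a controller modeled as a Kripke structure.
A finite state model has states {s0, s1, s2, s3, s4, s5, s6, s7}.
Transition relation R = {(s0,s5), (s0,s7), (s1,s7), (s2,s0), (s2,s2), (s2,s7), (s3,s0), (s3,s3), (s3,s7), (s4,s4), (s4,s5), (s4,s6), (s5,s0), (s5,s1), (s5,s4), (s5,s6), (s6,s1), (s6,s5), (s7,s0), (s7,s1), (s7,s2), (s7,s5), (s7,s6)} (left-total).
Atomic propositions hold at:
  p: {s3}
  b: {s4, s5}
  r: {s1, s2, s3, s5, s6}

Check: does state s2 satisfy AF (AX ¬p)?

Sat(¬p) = {s0, s1, s2, s4, s5, s6, s7}
Sat(AX ¬p) = {s : every successor in {s0, s1, s2, s4, s5, s6, s7}} = {s0, s1, s2, s4, s5, s6, s7}
AF (AX ¬p): least fixpoint, start Z0 = {s0, s1, s2, s4, s5, s6, s7}, add states with every successor in Z. Already a fixed point.
Sat(AF (AX ¬p)) = {s0, s1, s2, s4, s5, s6, s7}
s2 ∈ Sat(AF (AX ¬p)) = {s0, s1, s2, s4, s5, s6, s7}, so the formula holds at s2.

Yes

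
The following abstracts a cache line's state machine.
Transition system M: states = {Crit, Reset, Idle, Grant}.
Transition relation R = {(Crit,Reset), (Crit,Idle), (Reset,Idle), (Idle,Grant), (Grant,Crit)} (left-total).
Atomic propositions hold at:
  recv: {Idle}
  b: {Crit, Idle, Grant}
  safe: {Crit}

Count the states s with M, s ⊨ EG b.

EG b: greatest fixpoint, start Z0 = {Crit, Idle, Grant}, keep only states in Sat with some successor in Z. Already a fixed point.
Sat(EG b) = {Crit, Idle, Grant}
|Sat(EG b)| = |{Crit, Idle, Grant}| = 3.

3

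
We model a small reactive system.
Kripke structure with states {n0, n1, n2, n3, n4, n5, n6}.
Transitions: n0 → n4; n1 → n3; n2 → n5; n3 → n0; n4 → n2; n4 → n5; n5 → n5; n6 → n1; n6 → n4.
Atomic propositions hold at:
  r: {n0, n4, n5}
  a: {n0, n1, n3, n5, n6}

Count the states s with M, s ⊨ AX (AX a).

4

Sat(AX a) = {s : every successor in {n0, n1, n3, n5, n6}} = {n1, n2, n3, n5}
Sat(AX (AX a)) = {s : every successor in {n1, n2, n3, n5}} = {n1, n2, n4, n5}
|Sat(AX (AX a))| = |{n1, n2, n4, n5}| = 4.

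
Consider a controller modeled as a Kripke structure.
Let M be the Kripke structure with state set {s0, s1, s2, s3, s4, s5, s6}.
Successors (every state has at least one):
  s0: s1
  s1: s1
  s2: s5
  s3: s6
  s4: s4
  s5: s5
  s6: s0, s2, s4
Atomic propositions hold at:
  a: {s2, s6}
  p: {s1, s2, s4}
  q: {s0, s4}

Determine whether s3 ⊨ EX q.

Sat(EX q) = {s : some successor in {s0, s4}} = {s4, s6}
s3 ∉ Sat(EX q) = {s4, s6}, so the formula does not hold at s3.

No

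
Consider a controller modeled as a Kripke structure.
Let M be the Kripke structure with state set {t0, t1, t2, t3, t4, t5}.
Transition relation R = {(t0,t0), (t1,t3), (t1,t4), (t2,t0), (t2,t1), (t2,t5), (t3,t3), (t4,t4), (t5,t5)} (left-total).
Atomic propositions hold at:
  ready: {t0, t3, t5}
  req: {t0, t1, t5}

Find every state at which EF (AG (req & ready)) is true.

Sat(req & ready) = {t0, t5}
AG (req & ready): greatest fixpoint, start Z0 = {t0, t5}, keep only states in Sat with every successor in Z. Already a fixed point.
Sat(AG (req & ready)) = {t0, t5}
EF (AG (req & ready)): least fixpoint, start Z0 = {t0, t5}, add states with some successor in Z. Z1 = {t0, t2, t5}; fixed.
Sat(EF (AG (req & ready))) = {t0, t2, t5}

{t0, t2, t5}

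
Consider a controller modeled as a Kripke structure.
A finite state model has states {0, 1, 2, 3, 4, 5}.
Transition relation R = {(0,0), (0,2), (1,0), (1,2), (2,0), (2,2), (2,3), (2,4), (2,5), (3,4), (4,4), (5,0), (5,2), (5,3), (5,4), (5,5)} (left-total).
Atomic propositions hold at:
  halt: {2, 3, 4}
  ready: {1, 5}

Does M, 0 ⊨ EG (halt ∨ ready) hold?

No

Sat(halt ∨ ready) = {1, 2, 3, 4, 5}
EG (halt ∨ ready): greatest fixpoint, start Z0 = {1, 2, 3, 4, 5}, keep only states in Sat with some successor in Z. Already a fixed point.
Sat(EG (halt ∨ ready)) = {1, 2, 3, 4, 5}
0 ∉ Sat(EG (halt ∨ ready)) = {1, 2, 3, 4, 5}, so the formula does not hold at 0.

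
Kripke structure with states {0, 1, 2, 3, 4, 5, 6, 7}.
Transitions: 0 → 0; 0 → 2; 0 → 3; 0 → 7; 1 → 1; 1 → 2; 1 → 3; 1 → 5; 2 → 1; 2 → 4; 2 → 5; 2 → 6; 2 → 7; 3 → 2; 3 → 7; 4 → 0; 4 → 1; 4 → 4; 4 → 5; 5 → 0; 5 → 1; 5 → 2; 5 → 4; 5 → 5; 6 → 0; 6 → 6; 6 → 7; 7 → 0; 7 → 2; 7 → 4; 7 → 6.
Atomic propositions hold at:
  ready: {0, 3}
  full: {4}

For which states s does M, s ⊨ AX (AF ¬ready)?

{1, 2, 3}

Sat(¬ready) = {1, 2, 4, 5, 6, 7}
AF ¬ready: least fixpoint, start Z0 = {1, 2, 4, 5, 6, 7}, add states with every successor in Z. Z1 = {1, 2, 3, 4, 5, 6, 7}; fixed.
Sat(AF ¬ready) = {1, 2, 3, 4, 5, 6, 7}
Sat(AX (AF ¬ready)) = {s : every successor in {1, 2, 3, 4, 5, 6, 7}} = {1, 2, 3}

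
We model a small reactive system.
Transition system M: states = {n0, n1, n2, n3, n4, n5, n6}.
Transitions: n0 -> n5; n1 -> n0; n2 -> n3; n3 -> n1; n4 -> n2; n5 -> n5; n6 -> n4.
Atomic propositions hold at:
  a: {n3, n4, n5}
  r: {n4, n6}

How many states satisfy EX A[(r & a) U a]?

Sat(r & a) = {n4}
A[(r & a) U a]: least fixpoint, start Z0 = Sat(a) = {n3, n4, n5}, add states in Sat(r & a) with every successor in Z. Already a fixed point.
Sat(A[(r & a) U a]) = {n3, n4, n5}
Sat(EX A[(r & a) U a]) = {s : some successor in {n3, n4, n5}} = {n0, n2, n5, n6}
|Sat(EX A[(r & a) U a])| = |{n0, n2, n5, n6}| = 4.

4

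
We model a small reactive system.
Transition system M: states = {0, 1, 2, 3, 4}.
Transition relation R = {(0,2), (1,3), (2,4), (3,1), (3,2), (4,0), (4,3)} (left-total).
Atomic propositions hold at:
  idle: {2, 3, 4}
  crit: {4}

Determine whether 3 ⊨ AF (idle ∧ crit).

No

Sat(idle ∧ crit) = {4}
AF (idle ∧ crit): least fixpoint, start Z0 = {4}, add states with every successor in Z. Z1 = {2, 4}; Z2 = {0, 2, 4}; fixed.
Sat(AF (idle ∧ crit)) = {0, 2, 4}
3 ∉ Sat(AF (idle ∧ crit)) = {0, 2, 4}, so the formula does not hold at 3.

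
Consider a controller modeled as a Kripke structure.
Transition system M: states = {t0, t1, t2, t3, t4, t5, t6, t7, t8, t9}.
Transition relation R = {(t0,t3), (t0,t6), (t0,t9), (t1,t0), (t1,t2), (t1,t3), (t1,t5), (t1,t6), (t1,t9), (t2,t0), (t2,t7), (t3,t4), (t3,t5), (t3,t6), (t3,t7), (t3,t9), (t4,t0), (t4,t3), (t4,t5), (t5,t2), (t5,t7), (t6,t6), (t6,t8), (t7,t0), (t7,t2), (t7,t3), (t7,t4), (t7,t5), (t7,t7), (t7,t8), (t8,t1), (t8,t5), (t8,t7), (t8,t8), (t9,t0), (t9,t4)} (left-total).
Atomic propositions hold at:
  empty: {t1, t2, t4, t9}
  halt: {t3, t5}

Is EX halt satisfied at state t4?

Sat(EX halt) = {s : some successor in {t3, t5}} = {t0, t1, t3, t4, t7, t8}
t4 ∈ Sat(EX halt) = {t0, t1, t3, t4, t7, t8}, so the formula holds at t4.

Yes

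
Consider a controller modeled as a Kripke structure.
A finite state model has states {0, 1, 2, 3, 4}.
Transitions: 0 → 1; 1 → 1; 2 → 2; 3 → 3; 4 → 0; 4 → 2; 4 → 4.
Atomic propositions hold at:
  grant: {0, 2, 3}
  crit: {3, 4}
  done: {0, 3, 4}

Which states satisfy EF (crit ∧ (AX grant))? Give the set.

Sat(AX grant) = {s : every successor in {0, 2, 3}} = {2, 3}
Sat(crit ∧ (AX grant)) = {3}
EF (crit ∧ (AX grant)): least fixpoint, start Z0 = {3}, add states with some successor in Z. Already a fixed point.
Sat(EF (crit ∧ (AX grant))) = {3}

{3}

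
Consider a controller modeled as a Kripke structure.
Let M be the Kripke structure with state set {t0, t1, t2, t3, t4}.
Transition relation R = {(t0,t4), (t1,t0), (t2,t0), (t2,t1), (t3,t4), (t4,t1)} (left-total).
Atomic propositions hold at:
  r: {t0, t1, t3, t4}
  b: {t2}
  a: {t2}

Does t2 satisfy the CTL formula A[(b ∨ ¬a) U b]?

Yes

Sat(¬a) = {t0, t1, t3, t4}
Sat(b ∨ ¬a) = {t0, t1, t2, t3, t4}
A[(b ∨ ¬a) U b]: least fixpoint, start Z0 = Sat(b) = {t2}, add states in Sat(b ∨ ¬a) with every successor in Z. Already a fixed point.
Sat(A[(b ∨ ¬a) U b]) = {t2}
t2 ∈ Sat(A[(b ∨ ¬a) U b]) = {t2}, so the formula holds at t2.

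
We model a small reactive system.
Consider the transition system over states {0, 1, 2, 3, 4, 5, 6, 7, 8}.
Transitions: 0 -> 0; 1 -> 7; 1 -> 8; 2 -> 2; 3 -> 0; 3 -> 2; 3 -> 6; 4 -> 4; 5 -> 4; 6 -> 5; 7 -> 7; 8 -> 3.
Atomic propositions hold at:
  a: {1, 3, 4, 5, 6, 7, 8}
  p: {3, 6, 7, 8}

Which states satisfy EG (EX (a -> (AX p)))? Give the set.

{0, 1, 2, 3, 7}

Sat(AX p) = {s : every successor in {3, 6, 7, 8}} = {1, 7, 8}
Sat(a -> (AX p)) = {0, 1, 2, 7, 8}
Sat(EX (a -> (AX p))) = {s : some successor in {0, 1, 2, 7, 8}} = {0, 1, 2, 3, 7}
EG (EX (a -> (AX p))): greatest fixpoint, start Z0 = {0, 1, 2, 3, 7}, keep only states in Sat with some successor in Z. Already a fixed point.
Sat(EG (EX (a -> (AX p)))) = {0, 1, 2, 3, 7}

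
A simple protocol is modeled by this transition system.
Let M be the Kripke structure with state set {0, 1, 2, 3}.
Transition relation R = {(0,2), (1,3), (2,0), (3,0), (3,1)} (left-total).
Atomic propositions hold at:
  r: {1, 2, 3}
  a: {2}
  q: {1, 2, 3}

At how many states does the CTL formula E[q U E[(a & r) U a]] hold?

Sat(a & r) = {2}
E[(a & r) U a]: least fixpoint, start Z0 = Sat(a) = {2}, add states in Sat(a & r) with some successor in Z. Already a fixed point.
Sat(E[(a & r) U a]) = {2}
E[q U E[(a & r) U a]]: least fixpoint, start Z0 = Sat(E[(a & r) U a]) = {2}, add states in Sat(q) with some successor in Z. Already a fixed point.
Sat(E[q U E[(a & r) U a]]) = {2}
|Sat(E[q U E[(a & r) U a]])| = |{2}| = 1.

1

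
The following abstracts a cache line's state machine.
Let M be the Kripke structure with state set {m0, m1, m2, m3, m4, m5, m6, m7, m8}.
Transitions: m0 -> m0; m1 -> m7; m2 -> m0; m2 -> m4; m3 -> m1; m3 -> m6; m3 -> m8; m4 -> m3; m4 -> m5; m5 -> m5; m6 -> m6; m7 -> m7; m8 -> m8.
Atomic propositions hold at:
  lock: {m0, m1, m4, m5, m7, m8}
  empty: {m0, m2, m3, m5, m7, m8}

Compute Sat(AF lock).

AF lock: least fixpoint, start Z0 = {m0, m1, m4, m5, m7, m8}, add states with every successor in Z. Z1 = {m0, m1, m2, m4, m5, m7, m8}; fixed.
Sat(AF lock) = {m0, m1, m2, m4, m5, m7, m8}

{m0, m1, m2, m4, m5, m7, m8}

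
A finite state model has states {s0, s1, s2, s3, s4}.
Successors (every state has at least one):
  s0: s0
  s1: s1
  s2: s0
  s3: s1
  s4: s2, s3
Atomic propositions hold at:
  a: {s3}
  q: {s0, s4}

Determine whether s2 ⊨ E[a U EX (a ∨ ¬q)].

No

Sat(¬q) = {s1, s2, s3}
Sat(a ∨ ¬q) = {s1, s2, s3}
Sat(EX (a ∨ ¬q)) = {s : some successor in {s1, s2, s3}} = {s1, s3, s4}
E[a U EX (a ∨ ¬q)]: least fixpoint, start Z0 = Sat(EX (a ∨ ¬q)) = {s1, s3, s4}, add states in Sat(a) with some successor in Z. Already a fixed point.
Sat(E[a U EX (a ∨ ¬q)]) = {s1, s3, s4}
s2 ∉ Sat(E[a U EX (a ∨ ¬q)]) = {s1, s3, s4}, so the formula does not hold at s2.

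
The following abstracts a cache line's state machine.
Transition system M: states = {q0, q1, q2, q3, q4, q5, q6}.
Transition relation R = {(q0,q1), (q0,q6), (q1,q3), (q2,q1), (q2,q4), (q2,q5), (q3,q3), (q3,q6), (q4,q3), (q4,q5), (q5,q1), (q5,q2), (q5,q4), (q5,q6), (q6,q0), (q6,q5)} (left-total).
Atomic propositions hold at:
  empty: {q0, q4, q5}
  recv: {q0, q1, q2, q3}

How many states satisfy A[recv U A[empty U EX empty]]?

Sat(EX empty) = {s : some successor in {q0, q4, q5}} = {q2, q4, q5, q6}
A[empty U EX empty]: least fixpoint, start Z0 = Sat(EX empty) = {q2, q4, q5, q6}, add states in Sat(empty) with every successor in Z. Already a fixed point.
Sat(A[empty U EX empty]) = {q2, q4, q5, q6}
A[recv U A[empty U EX empty]]: least fixpoint, start Z0 = Sat(A[empty U EX empty]) = {q2, q4, q5, q6}, add states in Sat(recv) with every successor in Z. Already a fixed point.
Sat(A[recv U A[empty U EX empty]]) = {q2, q4, q5, q6}
|Sat(A[recv U A[empty U EX empty]])| = |{q2, q4, q5, q6}| = 4.

4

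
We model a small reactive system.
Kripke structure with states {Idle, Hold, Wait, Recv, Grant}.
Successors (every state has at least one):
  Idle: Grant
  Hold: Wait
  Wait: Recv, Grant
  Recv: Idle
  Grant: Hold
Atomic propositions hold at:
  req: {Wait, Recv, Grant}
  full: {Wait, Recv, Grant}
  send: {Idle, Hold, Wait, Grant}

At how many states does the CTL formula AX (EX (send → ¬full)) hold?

Sat(¬full) = {Idle, Hold}
Sat(send → ¬full) = {Idle, Hold, Recv}
Sat(EX (send → ¬full)) = {s : some successor in {Idle, Hold, Recv}} = {Wait, Recv, Grant}
Sat(AX (EX (send → ¬full))) = {s : every successor in {Wait, Recv, Grant}} = {Idle, Hold, Wait}
|Sat(AX (EX (send → ¬full)))| = |{Idle, Hold, Wait}| = 3.

3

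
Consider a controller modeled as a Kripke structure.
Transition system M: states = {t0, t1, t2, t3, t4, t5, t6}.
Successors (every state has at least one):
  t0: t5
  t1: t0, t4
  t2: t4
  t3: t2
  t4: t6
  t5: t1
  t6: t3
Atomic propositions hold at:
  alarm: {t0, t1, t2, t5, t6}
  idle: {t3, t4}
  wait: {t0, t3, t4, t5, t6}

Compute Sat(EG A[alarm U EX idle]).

Sat(EX idle) = {s : some successor in {t3, t4}} = {t1, t2, t6}
A[alarm U EX idle]: least fixpoint, start Z0 = Sat(EX idle) = {t1, t2, t6}, add states in Sat(alarm) with every successor in Z. Z1 = {t1, t2, t5, t6}; Z2 = {t0, t1, t2, t5, t6}; fixed.
Sat(A[alarm U EX idle]) = {t0, t1, t2, t5, t6}
EG A[alarm U EX idle]: greatest fixpoint, start Z0 = {t0, t1, t2, t5, t6}, keep only states in Sat with some successor in Z. Z1 = {t0, t1, t5}; fixed.
Sat(EG A[alarm U EX idle]) = {t0, t1, t5}

{t0, t1, t5}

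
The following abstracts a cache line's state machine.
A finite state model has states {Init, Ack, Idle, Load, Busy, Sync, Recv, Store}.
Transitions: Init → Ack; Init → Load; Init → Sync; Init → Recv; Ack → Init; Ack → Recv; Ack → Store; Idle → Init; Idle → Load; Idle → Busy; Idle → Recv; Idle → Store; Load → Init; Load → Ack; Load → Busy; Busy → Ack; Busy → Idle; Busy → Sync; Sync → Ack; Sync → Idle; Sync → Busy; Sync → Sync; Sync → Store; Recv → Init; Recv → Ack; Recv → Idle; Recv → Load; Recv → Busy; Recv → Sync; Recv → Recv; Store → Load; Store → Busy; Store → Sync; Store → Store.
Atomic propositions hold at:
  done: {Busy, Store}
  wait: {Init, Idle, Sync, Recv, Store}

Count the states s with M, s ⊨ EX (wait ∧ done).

4

Sat(wait ∧ done) = {Store}
Sat(EX (wait ∧ done)) = {s : some successor in {Store}} = {Ack, Idle, Sync, Store}
|Sat(EX (wait ∧ done))| = |{Ack, Idle, Sync, Store}| = 4.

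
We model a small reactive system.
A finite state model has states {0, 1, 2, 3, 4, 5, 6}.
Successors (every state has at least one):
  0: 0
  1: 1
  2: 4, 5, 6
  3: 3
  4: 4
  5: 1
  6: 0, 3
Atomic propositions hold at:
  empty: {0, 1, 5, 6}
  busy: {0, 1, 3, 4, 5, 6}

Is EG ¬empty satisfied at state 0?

No

Sat(¬empty) = {2, 3, 4}
EG ¬empty: greatest fixpoint, start Z0 = {2, 3, 4}, keep only states in Sat with some successor in Z. Already a fixed point.
Sat(EG ¬empty) = {2, 3, 4}
0 ∉ Sat(EG ¬empty) = {2, 3, 4}, so the formula does not hold at 0.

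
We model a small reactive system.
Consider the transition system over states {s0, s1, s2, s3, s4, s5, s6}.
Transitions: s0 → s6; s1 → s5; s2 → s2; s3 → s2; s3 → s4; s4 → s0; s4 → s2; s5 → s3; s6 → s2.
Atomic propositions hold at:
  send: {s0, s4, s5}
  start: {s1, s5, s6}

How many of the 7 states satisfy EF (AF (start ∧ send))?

2

Sat(start ∧ send) = {s5}
AF (start ∧ send): least fixpoint, start Z0 = {s5}, add states with every successor in Z. Z1 = {s1, s5}; fixed.
Sat(AF (start ∧ send)) = {s1, s5}
EF (AF (start ∧ send)): least fixpoint, start Z0 = {s1, s5}, add states with some successor in Z. Already a fixed point.
Sat(EF (AF (start ∧ send))) = {s1, s5}
|Sat(EF (AF (start ∧ send)))| = |{s1, s5}| = 2.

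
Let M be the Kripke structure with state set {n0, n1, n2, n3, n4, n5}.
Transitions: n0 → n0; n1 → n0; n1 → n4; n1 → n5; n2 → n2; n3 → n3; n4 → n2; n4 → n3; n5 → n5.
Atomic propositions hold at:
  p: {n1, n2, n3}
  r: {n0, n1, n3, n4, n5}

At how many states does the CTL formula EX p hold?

Sat(EX p) = {s : some successor in {n1, n2, n3}} = {n2, n3, n4}
|Sat(EX p)| = |{n2, n3, n4}| = 3.

3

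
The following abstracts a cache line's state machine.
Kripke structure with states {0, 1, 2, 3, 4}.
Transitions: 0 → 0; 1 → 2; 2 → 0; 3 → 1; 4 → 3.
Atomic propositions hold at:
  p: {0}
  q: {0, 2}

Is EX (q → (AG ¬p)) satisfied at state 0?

Sat(¬p) = {1, 2, 3, 4}
AG ¬p: greatest fixpoint, start Z0 = {1, 2, 3, 4}, keep only states in Sat with every successor in Z. Z1 = {1, 3, 4}; Z2 = {3, 4}; Z3 = {4}; Z4 = ∅; fixed.
Sat(AG ¬p) = ∅
Sat(q → (AG ¬p)) = {1, 3, 4}
Sat(EX (q → (AG ¬p))) = {s : some successor in {1, 3, 4}} = {3, 4}
0 ∉ Sat(EX (q → (AG ¬p))) = {3, 4}, so the formula does not hold at 0.

No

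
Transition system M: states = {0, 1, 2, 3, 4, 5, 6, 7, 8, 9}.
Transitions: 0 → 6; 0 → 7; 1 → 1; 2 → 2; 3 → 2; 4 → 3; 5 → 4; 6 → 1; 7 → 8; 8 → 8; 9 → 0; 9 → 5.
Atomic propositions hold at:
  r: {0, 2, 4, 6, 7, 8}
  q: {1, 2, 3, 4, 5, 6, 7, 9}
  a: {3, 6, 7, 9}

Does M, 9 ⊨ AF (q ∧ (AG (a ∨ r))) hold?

No

Sat(a ∨ r) = {0, 2, 3, 4, 6, 7, 8, 9}
AG (a ∨ r): greatest fixpoint, start Z0 = {0, 2, 3, 4, 6, 7, 8, 9}, keep only states in Sat with every successor in Z. Z1 = {0, 2, 3, 4, 7, 8}; Z2 = {2, 3, 4, 7, 8}; fixed.
Sat(AG (a ∨ r)) = {2, 3, 4, 7, 8}
Sat(q ∧ (AG (a ∨ r))) = {2, 3, 4, 7}
AF (q ∧ (AG (a ∨ r))): least fixpoint, start Z0 = {2, 3, 4, 7}, add states with every successor in Z. Z1 = {2, 3, 4, 5, 7}; fixed.
Sat(AF (q ∧ (AG (a ∨ r)))) = {2, 3, 4, 5, 7}
9 ∉ Sat(AF (q ∧ (AG (a ∨ r)))) = {2, 3, 4, 5, 7}, so the formula does not hold at 9.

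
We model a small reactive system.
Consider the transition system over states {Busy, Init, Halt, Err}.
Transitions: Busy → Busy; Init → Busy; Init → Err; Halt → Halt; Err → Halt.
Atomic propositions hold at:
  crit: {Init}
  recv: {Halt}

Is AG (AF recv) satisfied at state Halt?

Yes

AF recv: least fixpoint, start Z0 = {Halt}, add states with every successor in Z. Z1 = {Halt, Err}; fixed.
Sat(AF recv) = {Halt, Err}
AG (AF recv): greatest fixpoint, start Z0 = {Halt, Err}, keep only states in Sat with every successor in Z. Already a fixed point.
Sat(AG (AF recv)) = {Halt, Err}
Halt ∈ Sat(AG (AF recv)) = {Halt, Err}, so the formula holds at Halt.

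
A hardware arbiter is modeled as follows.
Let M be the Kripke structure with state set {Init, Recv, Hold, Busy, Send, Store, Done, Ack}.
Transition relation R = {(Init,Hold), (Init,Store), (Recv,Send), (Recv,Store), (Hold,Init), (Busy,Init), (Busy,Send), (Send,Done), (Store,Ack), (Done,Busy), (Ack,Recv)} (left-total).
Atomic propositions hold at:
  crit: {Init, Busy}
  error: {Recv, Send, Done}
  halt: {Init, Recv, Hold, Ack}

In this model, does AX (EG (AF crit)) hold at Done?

AF crit: least fixpoint, start Z0 = {Init, Busy}, add states with every successor in Z. Z1 = {Init, Hold, Busy, Done}; Z2 = {Init, Hold, Busy, Send, Done}; fixed.
Sat(AF crit) = {Init, Hold, Busy, Send, Done}
EG (AF crit): greatest fixpoint, start Z0 = {Init, Hold, Busy, Send, Done}, keep only states in Sat with some successor in Z. Already a fixed point.
Sat(EG (AF crit)) = {Init, Hold, Busy, Send, Done}
Sat(AX (EG (AF crit))) = {s : every successor in {Init, Hold, Busy, Send, Done}} = {Hold, Busy, Send, Done}
Done ∈ Sat(AX (EG (AF crit))) = {Hold, Busy, Send, Done}, so the formula holds at Done.

Yes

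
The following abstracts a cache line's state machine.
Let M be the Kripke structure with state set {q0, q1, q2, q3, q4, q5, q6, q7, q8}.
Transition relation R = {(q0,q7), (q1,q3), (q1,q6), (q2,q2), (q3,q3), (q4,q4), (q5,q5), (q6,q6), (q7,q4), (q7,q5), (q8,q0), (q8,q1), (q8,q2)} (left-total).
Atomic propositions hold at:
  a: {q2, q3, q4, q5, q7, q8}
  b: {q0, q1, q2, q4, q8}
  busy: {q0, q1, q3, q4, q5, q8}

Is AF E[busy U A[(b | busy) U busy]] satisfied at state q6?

No

Sat(b | busy) = {q0, q1, q2, q3, q4, q5, q8}
A[(b | busy) U busy]: least fixpoint, start Z0 = Sat(busy) = {q0, q1, q3, q4, q5, q8}, add states in Sat(b | busy) with every successor in Z. Already a fixed point.
Sat(A[(b | busy) U busy]) = {q0, q1, q3, q4, q5, q8}
E[busy U A[(b | busy) U busy]]: least fixpoint, start Z0 = Sat(A[(b | busy) U busy]) = {q0, q1, q3, q4, q5, q8}, add states in Sat(busy) with some successor in Z. Already a fixed point.
Sat(E[busy U A[(b | busy) U busy]]) = {q0, q1, q3, q4, q5, q8}
AF E[busy U A[(b | busy) U busy]]: least fixpoint, start Z0 = {q0, q1, q3, q4, q5, q8}, add states with every successor in Z. Z1 = {q0, q1, q3, q4, q5, q7, q8}; fixed.
Sat(AF E[busy U A[(b | busy) U busy]]) = {q0, q1, q3, q4, q5, q7, q8}
q6 ∉ Sat(AF E[busy U A[(b | busy) U busy]]) = {q0, q1, q3, q4, q5, q7, q8}, so the formula does not hold at q6.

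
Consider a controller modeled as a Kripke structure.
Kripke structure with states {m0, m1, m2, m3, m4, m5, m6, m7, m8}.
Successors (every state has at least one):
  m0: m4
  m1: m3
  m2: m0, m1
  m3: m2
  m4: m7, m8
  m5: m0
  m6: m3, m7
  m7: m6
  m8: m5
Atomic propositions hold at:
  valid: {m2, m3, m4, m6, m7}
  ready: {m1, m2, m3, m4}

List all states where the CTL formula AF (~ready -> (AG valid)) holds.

Sat(~ready) = {m0, m5, m6, m7, m8}
AG valid: greatest fixpoint, start Z0 = {m2, m3, m4, m6, m7}, keep only states in Sat with every successor in Z. Z1 = {m3, m6, m7}; Z2 = {m6, m7}; Z3 = {m7}; Z4 = ∅; fixed.
Sat(AG valid) = ∅
Sat(~ready -> (AG valid)) = {m1, m2, m3, m4}
AF (~ready -> (AG valid)): least fixpoint, start Z0 = {m1, m2, m3, m4}, add states with every successor in Z. Z1 = {m0, m1, m2, m3, m4}; Z2 = {m0, m1, m2, m3, m4, m5}; Z3 = {m0, m1, m2, m3, m4, m5, m8}; fixed.
Sat(AF (~ready -> (AG valid))) = {m0, m1, m2, m3, m4, m5, m8}

{m0, m1, m2, m3, m4, m5, m8}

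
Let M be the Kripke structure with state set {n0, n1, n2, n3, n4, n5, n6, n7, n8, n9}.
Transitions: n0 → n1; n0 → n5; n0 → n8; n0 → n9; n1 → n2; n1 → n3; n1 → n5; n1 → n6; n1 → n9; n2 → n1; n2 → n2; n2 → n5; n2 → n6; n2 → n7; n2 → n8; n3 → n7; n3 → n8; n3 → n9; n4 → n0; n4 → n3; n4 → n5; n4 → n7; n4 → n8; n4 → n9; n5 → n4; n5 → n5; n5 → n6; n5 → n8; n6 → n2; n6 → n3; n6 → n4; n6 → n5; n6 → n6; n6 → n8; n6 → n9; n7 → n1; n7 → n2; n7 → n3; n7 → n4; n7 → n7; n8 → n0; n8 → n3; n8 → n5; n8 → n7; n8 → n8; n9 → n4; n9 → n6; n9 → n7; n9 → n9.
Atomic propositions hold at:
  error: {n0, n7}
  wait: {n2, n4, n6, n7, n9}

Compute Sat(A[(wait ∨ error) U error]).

{n0, n7}

Sat(wait ∨ error) = {n0, n2, n4, n6, n7, n9}
A[(wait ∨ error) U error]: least fixpoint, start Z0 = Sat(error) = {n0, n7}, add states in Sat(wait ∨ error) with every successor in Z. Already a fixed point.
Sat(A[(wait ∨ error) U error]) = {n0, n7}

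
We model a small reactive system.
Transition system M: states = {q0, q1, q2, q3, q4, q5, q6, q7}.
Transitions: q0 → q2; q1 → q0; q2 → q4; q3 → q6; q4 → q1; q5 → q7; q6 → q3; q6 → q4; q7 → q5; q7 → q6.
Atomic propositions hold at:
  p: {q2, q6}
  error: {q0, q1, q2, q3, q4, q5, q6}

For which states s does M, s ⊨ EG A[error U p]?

A[error U p]: least fixpoint, start Z0 = Sat(p) = {q2, q6}, add states in Sat(error) with every successor in Z. Z1 = {q0, q2, q3, q6}; Z2 = {q0, q1, q2, q3, q6}; Z3 = {q0, q1, q2, q3, q4, q6}; fixed.
Sat(A[error U p]) = {q0, q1, q2, q3, q4, q6}
EG A[error U p]: greatest fixpoint, start Z0 = {q0, q1, q2, q3, q4, q6}, keep only states in Sat with some successor in Z. Already a fixed point.
Sat(EG A[error U p]) = {q0, q1, q2, q3, q4, q6}

{q0, q1, q2, q3, q4, q6}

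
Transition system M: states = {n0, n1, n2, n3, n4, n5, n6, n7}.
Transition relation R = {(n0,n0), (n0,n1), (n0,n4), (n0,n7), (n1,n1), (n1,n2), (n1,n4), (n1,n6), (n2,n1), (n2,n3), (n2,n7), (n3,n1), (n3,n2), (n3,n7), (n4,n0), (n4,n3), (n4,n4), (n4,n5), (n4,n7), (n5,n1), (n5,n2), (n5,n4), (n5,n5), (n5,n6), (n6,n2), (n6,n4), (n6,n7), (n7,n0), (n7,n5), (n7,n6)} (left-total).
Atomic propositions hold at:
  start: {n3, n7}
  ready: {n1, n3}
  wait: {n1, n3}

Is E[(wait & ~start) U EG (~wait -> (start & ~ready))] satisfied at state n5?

No

Sat(~start) = {n0, n1, n2, n4, n5, n6}
Sat(wait & ~start) = {n1}
Sat(~wait) = {n0, n2, n4, n5, n6, n7}
Sat(~ready) = {n0, n2, n4, n5, n6, n7}
Sat(start & ~ready) = {n7}
Sat(~wait -> (start & ~ready)) = {n1, n3, n7}
EG (~wait -> (start & ~ready)): greatest fixpoint, start Z0 = {n1, n3, n7}, keep only states in Sat with some successor in Z. Z1 = {n1, n3}; fixed.
Sat(EG (~wait -> (start & ~ready))) = {n1, n3}
E[(wait & ~start) U EG (~wait -> (start & ~ready))]: least fixpoint, start Z0 = Sat(EG (~wait -> (start & ~ready))) = {n1, n3}, add states in Sat(wait & ~start) with some successor in Z. Already a fixed point.
Sat(E[(wait & ~start) U EG (~wait -> (start & ~ready))]) = {n1, n3}
n5 ∉ Sat(E[(wait & ~start) U EG (~wait -> (start & ~ready))]) = {n1, n3}, so the formula does not hold at n5.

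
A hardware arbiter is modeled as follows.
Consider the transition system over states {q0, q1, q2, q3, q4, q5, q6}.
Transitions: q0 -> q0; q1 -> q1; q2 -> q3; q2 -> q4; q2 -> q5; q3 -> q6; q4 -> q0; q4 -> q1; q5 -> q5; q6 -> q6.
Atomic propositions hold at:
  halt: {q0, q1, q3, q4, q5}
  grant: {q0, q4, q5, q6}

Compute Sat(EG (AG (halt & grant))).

Sat(halt & grant) = {q0, q4, q5}
AG (halt & grant): greatest fixpoint, start Z0 = {q0, q4, q5}, keep only states in Sat with every successor in Z. Z1 = {q0, q5}; fixed.
Sat(AG (halt & grant)) = {q0, q5}
EG (AG (halt & grant)): greatest fixpoint, start Z0 = {q0, q5}, keep only states in Sat with some successor in Z. Already a fixed point.
Sat(EG (AG (halt & grant))) = {q0, q5}

{q0, q5}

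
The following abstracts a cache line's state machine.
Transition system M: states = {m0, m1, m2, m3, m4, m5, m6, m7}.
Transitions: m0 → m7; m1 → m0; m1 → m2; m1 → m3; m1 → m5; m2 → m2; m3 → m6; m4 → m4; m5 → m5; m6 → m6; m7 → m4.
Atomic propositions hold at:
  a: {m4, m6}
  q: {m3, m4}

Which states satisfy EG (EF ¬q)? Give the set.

Sat(¬q) = {m0, m1, m2, m5, m6, m7}
EF ¬q: least fixpoint, start Z0 = {m0, m1, m2, m5, m6, m7}, add states with some successor in Z. Z1 = {m0, m1, m2, m3, m5, m6, m7}; fixed.
Sat(EF ¬q) = {m0, m1, m2, m3, m5, m6, m7}
EG (EF ¬q): greatest fixpoint, start Z0 = {m0, m1, m2, m3, m5, m6, m7}, keep only states in Sat with some successor in Z. Z1 = {m0, m1, m2, m3, m5, m6}; Z2 = {m1, m2, m3, m5, m6}; fixed.
Sat(EG (EF ¬q)) = {m1, m2, m3, m5, m6}

{m1, m2, m3, m5, m6}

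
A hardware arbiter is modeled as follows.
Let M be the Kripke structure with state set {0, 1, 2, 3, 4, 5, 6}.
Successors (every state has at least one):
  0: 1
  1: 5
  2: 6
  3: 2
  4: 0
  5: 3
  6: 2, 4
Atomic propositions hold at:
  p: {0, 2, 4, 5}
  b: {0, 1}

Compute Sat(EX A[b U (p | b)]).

{0, 1, 3, 4, 6}

Sat(p | b) = {0, 1, 2, 4, 5}
A[b U (p | b)]: least fixpoint, start Z0 = Sat((p | b)) = {0, 1, 2, 4, 5}, add states in Sat(b) with every successor in Z. Already a fixed point.
Sat(A[b U (p | b)]) = {0, 1, 2, 4, 5}
Sat(EX A[b U (p | b)]) = {s : some successor in {0, 1, 2, 4, 5}} = {0, 1, 3, 4, 6}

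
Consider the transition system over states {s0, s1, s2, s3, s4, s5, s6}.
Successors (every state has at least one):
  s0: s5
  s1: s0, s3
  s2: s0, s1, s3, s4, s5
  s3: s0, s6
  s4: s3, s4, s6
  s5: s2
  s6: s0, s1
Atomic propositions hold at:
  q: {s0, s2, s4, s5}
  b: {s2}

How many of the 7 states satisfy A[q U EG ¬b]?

4

Sat(¬b) = {s0, s1, s3, s4, s5, s6}
EG ¬b: greatest fixpoint, start Z0 = {s0, s1, s3, s4, s5, s6}, keep only states in Sat with some successor in Z. Z1 = {s0, s1, s3, s4, s6}; Z2 = {s1, s3, s4, s6}; fixed.
Sat(EG ¬b) = {s1, s3, s4, s6}
A[q U EG ¬b]: least fixpoint, start Z0 = Sat(EG ¬b) = {s1, s3, s4, s6}, add states in Sat(q) with every successor in Z. Already a fixed point.
Sat(A[q U EG ¬b]) = {s1, s3, s4, s6}
|Sat(A[q U EG ¬b])| = |{s1, s3, s4, s6}| = 4.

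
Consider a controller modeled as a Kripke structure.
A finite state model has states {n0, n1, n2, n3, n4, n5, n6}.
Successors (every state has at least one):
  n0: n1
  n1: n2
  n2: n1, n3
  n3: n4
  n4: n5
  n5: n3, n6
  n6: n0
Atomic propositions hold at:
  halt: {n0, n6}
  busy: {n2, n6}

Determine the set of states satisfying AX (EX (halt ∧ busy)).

{n4}

Sat(halt ∧ busy) = {n6}
Sat(EX (halt ∧ busy)) = {s : some successor in {n6}} = {n5}
Sat(AX (EX (halt ∧ busy))) = {s : every successor in {n5}} = {n4}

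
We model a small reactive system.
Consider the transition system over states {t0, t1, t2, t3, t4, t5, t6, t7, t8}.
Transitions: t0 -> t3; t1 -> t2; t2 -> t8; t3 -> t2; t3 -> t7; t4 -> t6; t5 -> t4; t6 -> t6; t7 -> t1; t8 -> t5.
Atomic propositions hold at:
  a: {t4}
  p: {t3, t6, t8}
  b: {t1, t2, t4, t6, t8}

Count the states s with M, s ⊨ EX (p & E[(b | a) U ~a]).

Sat(b | a) = {t1, t2, t4, t6, t8}
Sat(~a) = {t0, t1, t2, t3, t5, t6, t7, t8}
E[(b | a) U ~a]: least fixpoint, start Z0 = Sat(~a) = {t0, t1, t2, t3, t5, t6, t7, t8}, add states in Sat(b | a) with some successor in Z. Z1 = {t0, t1, t2, t3, t4, t5, t6, t7, t8}; fixed.
Sat(E[(b | a) U ~a]) = {t0, t1, t2, t3, t4, t5, t6, t7, t8}
Sat(p & E[(b | a) U ~a]) = {t3, t6, t8}
Sat(EX (p & E[(b | a) U ~a])) = {s : some successor in {t3, t6, t8}} = {t0, t2, t4, t6}
|Sat(EX (p & E[(b | a) U ~a]))| = |{t0, t2, t4, t6}| = 4.

4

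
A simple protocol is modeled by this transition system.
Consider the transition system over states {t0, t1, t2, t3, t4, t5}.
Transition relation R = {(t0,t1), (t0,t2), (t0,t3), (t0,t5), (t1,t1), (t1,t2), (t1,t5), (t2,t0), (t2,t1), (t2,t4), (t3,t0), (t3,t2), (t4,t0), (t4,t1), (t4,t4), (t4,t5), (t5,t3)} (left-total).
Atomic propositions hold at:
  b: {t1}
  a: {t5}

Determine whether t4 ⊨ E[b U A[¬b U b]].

Sat(¬b) = {t0, t2, t3, t4, t5}
A[¬b U b]: least fixpoint, start Z0 = Sat(b) = {t1}, add states in Sat(¬b) with every successor in Z. Already a fixed point.
Sat(A[¬b U b]) = {t1}
E[b U A[¬b U b]]: least fixpoint, start Z0 = Sat(A[¬b U b]) = {t1}, add states in Sat(b) with some successor in Z. Already a fixed point.
Sat(E[b U A[¬b U b]]) = {t1}
t4 ∉ Sat(E[b U A[¬b U b]]) = {t1}, so the formula does not hold at t4.

No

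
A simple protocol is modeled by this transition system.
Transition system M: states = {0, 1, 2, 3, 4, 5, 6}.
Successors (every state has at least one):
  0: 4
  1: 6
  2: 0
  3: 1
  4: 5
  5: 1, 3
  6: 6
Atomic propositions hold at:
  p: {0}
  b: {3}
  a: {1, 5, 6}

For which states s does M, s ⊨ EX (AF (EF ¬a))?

{0, 2, 4, 5}

Sat(¬a) = {0, 2, 3, 4}
EF ¬a: least fixpoint, start Z0 = {0, 2, 3, 4}, add states with some successor in Z. Z1 = {0, 2, 3, 4, 5}; fixed.
Sat(EF ¬a) = {0, 2, 3, 4, 5}
AF (EF ¬a): least fixpoint, start Z0 = {0, 2, 3, 4, 5}, add states with every successor in Z. Already a fixed point.
Sat(AF (EF ¬a)) = {0, 2, 3, 4, 5}
Sat(EX (AF (EF ¬a))) = {s : some successor in {0, 2, 3, 4, 5}} = {0, 2, 4, 5}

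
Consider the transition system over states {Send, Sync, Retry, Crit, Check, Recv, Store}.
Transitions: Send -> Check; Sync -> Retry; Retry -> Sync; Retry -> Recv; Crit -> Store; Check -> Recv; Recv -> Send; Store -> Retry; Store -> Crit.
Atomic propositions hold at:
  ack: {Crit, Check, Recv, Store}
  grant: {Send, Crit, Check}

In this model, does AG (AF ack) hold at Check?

AF ack: least fixpoint, start Z0 = {Crit, Check, Recv, Store}, add states with every successor in Z. Z1 = {Send, Crit, Check, Recv, Store}; fixed.
Sat(AF ack) = {Send, Crit, Check, Recv, Store}
AG (AF ack): greatest fixpoint, start Z0 = {Send, Crit, Check, Recv, Store}, keep only states in Sat with every successor in Z. Z1 = {Send, Crit, Check, Recv}; Z2 = {Send, Check, Recv}; fixed.
Sat(AG (AF ack)) = {Send, Check, Recv}
Check ∈ Sat(AG (AF ack)) = {Send, Check, Recv}, so the formula holds at Check.

Yes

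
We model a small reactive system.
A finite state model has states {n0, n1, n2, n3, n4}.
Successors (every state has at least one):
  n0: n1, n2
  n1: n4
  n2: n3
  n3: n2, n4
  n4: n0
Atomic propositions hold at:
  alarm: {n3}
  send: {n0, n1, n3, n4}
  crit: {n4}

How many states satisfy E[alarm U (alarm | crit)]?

2

Sat(alarm | crit) = {n3, n4}
E[alarm U (alarm | crit)]: least fixpoint, start Z0 = Sat((alarm | crit)) = {n3, n4}, add states in Sat(alarm) with some successor in Z. Already a fixed point.
Sat(E[alarm U (alarm | crit)]) = {n3, n4}
|Sat(E[alarm U (alarm | crit)])| = |{n3, n4}| = 2.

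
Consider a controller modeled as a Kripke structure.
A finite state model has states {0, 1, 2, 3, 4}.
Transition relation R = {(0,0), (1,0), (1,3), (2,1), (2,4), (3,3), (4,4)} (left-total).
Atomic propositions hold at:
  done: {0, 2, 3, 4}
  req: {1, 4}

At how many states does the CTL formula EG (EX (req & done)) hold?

2

Sat(req & done) = {4}
Sat(EX (req & done)) = {s : some successor in {4}} = {2, 4}
EG (EX (req & done)): greatest fixpoint, start Z0 = {2, 4}, keep only states in Sat with some successor in Z. Already a fixed point.
Sat(EG (EX (req & done))) = {2, 4}
|Sat(EG (EX (req & done)))| = |{2, 4}| = 2.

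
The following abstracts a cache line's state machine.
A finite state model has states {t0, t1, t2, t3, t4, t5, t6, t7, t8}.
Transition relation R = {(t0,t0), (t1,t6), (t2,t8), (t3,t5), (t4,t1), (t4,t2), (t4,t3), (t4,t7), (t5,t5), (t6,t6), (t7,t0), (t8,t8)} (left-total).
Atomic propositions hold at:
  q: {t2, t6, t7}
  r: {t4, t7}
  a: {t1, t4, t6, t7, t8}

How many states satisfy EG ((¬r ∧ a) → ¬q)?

7

Sat(¬r) = {t0, t1, t2, t3, t5, t6, t8}
Sat(¬r ∧ a) = {t1, t6, t8}
Sat(¬q) = {t0, t1, t3, t4, t5, t8}
Sat((¬r ∧ a) → ¬q) = {t0, t1, t2, t3, t4, t5, t7, t8}
EG ((¬r ∧ a) → ¬q): greatest fixpoint, start Z0 = {t0, t1, t2, t3, t4, t5, t7, t8}, keep only states in Sat with some successor in Z. Z1 = {t0, t2, t3, t4, t5, t7, t8}; fixed.
Sat(EG ((¬r ∧ a) → ¬q)) = {t0, t2, t3, t4, t5, t7, t8}
|Sat(EG ((¬r ∧ a) → ¬q))| = |{t0, t2, t3, t4, t5, t7, t8}| = 7.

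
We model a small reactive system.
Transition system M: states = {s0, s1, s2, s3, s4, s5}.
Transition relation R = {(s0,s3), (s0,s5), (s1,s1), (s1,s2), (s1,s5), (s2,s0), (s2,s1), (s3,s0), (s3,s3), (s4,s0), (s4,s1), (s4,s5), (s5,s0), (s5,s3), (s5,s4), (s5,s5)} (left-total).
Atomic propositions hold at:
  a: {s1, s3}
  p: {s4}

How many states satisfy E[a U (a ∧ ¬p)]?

2

Sat(¬p) = {s0, s1, s2, s3, s5}
Sat(a ∧ ¬p) = {s1, s3}
E[a U (a ∧ ¬p)]: least fixpoint, start Z0 = Sat((a ∧ ¬p)) = {s1, s3}, add states in Sat(a) with some successor in Z. Already a fixed point.
Sat(E[a U (a ∧ ¬p)]) = {s1, s3}
|Sat(E[a U (a ∧ ¬p)])| = |{s1, s3}| = 2.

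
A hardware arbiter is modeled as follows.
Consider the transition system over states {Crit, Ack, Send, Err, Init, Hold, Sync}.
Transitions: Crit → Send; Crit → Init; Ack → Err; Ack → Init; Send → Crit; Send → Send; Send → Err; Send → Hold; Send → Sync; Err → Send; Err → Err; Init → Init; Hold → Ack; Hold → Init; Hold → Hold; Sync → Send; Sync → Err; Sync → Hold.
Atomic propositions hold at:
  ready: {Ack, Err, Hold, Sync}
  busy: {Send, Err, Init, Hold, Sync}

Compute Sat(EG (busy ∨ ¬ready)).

Sat(¬ready) = {Crit, Send, Init}
Sat(busy ∨ ¬ready) = {Crit, Send, Err, Init, Hold, Sync}
EG (busy ∨ ¬ready): greatest fixpoint, start Z0 = {Crit, Send, Err, Init, Hold, Sync}, keep only states in Sat with some successor in Z. Already a fixed point.
Sat(EG (busy ∨ ¬ready)) = {Crit, Send, Err, Init, Hold, Sync}

{Crit, Send, Err, Init, Hold, Sync}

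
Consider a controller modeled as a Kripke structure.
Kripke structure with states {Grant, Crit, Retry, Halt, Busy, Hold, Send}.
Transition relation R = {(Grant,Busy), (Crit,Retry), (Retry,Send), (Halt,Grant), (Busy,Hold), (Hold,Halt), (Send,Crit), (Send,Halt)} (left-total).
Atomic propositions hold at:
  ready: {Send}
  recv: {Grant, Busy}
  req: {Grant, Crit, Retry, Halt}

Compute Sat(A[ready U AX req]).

Sat(AX req) = {s : every successor in {Grant, Crit, Retry, Halt}} = {Crit, Halt, Hold, Send}
A[ready U AX req]: least fixpoint, start Z0 = Sat(AX req) = {Crit, Halt, Hold, Send}, add states in Sat(ready) with every successor in Z. Already a fixed point.
Sat(A[ready U AX req]) = {Crit, Halt, Hold, Send}

{Crit, Halt, Hold, Send}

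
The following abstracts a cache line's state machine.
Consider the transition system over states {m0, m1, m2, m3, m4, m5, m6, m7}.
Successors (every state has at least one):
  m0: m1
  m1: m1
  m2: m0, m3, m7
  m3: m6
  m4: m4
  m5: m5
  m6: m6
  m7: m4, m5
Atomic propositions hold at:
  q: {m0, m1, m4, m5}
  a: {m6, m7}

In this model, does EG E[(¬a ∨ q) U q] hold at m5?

Sat(¬a) = {m0, m1, m2, m3, m4, m5}
Sat(¬a ∨ q) = {m0, m1, m2, m3, m4, m5}
E[(¬a ∨ q) U q]: least fixpoint, start Z0 = Sat(q) = {m0, m1, m4, m5}, add states in Sat(¬a ∨ q) with some successor in Z. Z1 = {m0, m1, m2, m4, m5}; fixed.
Sat(E[(¬a ∨ q) U q]) = {m0, m1, m2, m4, m5}
EG E[(¬a ∨ q) U q]: greatest fixpoint, start Z0 = {m0, m1, m2, m4, m5}, keep only states in Sat with some successor in Z. Already a fixed point.
Sat(EG E[(¬a ∨ q) U q]) = {m0, m1, m2, m4, m5}
m5 ∈ Sat(EG E[(¬a ∨ q) U q]) = {m0, m1, m2, m4, m5}, so the formula holds at m5.

Yes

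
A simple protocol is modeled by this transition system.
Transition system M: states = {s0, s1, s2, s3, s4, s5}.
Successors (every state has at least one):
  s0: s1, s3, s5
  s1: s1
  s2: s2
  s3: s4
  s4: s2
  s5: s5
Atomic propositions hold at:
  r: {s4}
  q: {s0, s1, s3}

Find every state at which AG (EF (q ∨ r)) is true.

Sat(q ∨ r) = {s0, s1, s3, s4}
EF (q ∨ r): least fixpoint, start Z0 = {s0, s1, s3, s4}, add states with some successor in Z. Already a fixed point.
Sat(EF (q ∨ r)) = {s0, s1, s3, s4}
AG (EF (q ∨ r)): greatest fixpoint, start Z0 = {s0, s1, s3, s4}, keep only states in Sat with every successor in Z. Z1 = {s1, s3}; Z2 = {s1}; fixed.
Sat(AG (EF (q ∨ r))) = {s1}

{s1}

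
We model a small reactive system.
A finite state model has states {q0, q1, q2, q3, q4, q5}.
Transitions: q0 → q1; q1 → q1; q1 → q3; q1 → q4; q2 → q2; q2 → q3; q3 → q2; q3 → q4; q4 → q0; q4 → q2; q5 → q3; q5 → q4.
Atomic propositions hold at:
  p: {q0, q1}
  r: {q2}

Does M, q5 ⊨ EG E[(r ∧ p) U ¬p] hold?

Yes

Sat(r ∧ p) = ∅
Sat(¬p) = {q2, q3, q4, q5}
E[(r ∧ p) U ¬p]: least fixpoint, start Z0 = Sat(¬p) = {q2, q3, q4, q5}, add states in Sat(r ∧ p) with some successor in Z. Already a fixed point.
Sat(E[(r ∧ p) U ¬p]) = {q2, q3, q4, q5}
EG E[(r ∧ p) U ¬p]: greatest fixpoint, start Z0 = {q2, q3, q4, q5}, keep only states in Sat with some successor in Z. Already a fixed point.
Sat(EG E[(r ∧ p) U ¬p]) = {q2, q3, q4, q5}
q5 ∈ Sat(EG E[(r ∧ p) U ¬p]) = {q2, q3, q4, q5}, so the formula holds at q5.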